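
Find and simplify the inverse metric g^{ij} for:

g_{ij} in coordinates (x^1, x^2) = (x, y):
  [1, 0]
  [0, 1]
The metric is diagonal, so g^{ij} is diagonal with entries 1/g_{ii}: diag(1, 1).
g^{ij}:
  [1, 0]
  [0, 1]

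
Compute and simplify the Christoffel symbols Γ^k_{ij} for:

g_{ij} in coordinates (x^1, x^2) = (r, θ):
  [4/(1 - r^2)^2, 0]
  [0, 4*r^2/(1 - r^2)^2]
Using Γ^k_{ij} = (1/2) g^{km} (∂_i g_{mj} + ∂_j g_{mi} - ∂_m g_{ij}); the metric is diagonal, so only the m = k term contributes.
Non-zero symbols (using the symmetry Γ^k_{ij} = Γ^k_{ji}):
Γ^r_{r r} = (1/2) g^{rr} (∂_r g_{rr} + ∂_r g_{rr} - ∂_r g_{rr}) = (1/2)((1 - r^2)^2/4)((16*r/(1 - r^2)^3) + (16*r/(1 - r^2)^3) - (16*r/(1 - r^2)^3)) = 2*r/(1 - r^2)
Γ^r_{θ θ} = (1/2) g^{rr} (∂_θ g_{rθ} + ∂_θ g_{rθ} - ∂_r g_{θθ}) = (1/2)((1 - r^2)^2/4)((0) + (0) - (-8*(r^3 + r)/(r^2 - 1)^3)) = (r^3 + r)/(r^2 - 1)
Γ^θ_{r θ} = (1/2) g^{θθ} (∂_r g_{θθ} + ∂_θ g_{θr} - ∂_θ g_{rθ}) = (1/2)((1 - r^2)^2/(4*r^2))((-8*(r^3 + r)/(r^2 - 1)^3) + (0) - (0)) = (-r^2 - 1)/(r^3 - r)
All other Christoffel symbols are zero.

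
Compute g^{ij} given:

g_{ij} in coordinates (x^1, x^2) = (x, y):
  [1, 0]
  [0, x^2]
The metric is diagonal, so g^{ij} is diagonal with entries 1/g_{ii}: diag(1, 1/(x^2)).
g^{ij}:
  [1, 0]
  [0, 1/x^2]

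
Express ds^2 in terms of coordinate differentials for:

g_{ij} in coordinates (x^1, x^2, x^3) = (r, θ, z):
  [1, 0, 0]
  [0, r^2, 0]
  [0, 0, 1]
ds^2 = g_{ij} dx^i dx^j; only the non-zero components contribute.
ds^2 = dr^2 + r^2 dθ^2 + dz^2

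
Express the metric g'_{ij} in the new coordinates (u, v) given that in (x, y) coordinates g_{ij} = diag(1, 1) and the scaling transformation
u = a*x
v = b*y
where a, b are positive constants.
Invert the transformation: x = u/a, y = v/b
g'_{ij} = (∂x^k/∂x'^i)(∂x^l/∂x'^j) g_{kl}; with g_{kl} = δ_{kl} this is Σ_k (∂x^k/∂x'^i)(∂x^k/∂x'^j).
Jacobian: ∂x/∂u = 1/a, ∂x/∂v = 0, ∂y/∂u = 0, ∂y/∂v = 1/b
g'_{uu} = (1/a)(1/a) + (0)(0) = 1/a^2
g'_{uv} = (1/a)(0) + (0)(1/b) = 0
g'_{vv} = (0)(0) + (1/b)(1/b) = 1/b^2
g'_{ij} = diag(1/a^2, 1/b^2)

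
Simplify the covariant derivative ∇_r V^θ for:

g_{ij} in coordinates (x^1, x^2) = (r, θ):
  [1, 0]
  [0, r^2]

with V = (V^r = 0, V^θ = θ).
Non-zero Christoffel symbols:
Γ^r_{θ θ} = -r
Γ^θ_{r θ} = 1/r
∇_r V^θ = ∂_r V^θ + Γ^θ_{r j} V^j
  = (0) + (0)(0) + (1/r)(θ)
  = θ/r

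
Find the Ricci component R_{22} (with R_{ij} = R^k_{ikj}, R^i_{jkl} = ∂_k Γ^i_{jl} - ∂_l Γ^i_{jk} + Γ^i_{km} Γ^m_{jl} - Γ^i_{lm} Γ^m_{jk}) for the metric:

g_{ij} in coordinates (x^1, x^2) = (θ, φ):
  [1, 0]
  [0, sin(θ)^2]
Non-zero Christoffel symbols (Γ^k_{ij} = Γ^k_{ji}):
Γ^θ_{φ φ} = -sin(2*θ)/2
Γ^φ_{θ φ} = 1/tan(θ)
R^θ_{φ θ φ} = ∂_θ Γ^θ_{φ φ} - ∂_φ Γ^θ_{φ θ} + Γ^θ_{θ m} Γ^m_{φ φ} - Γ^θ_{φ m} Γ^m_{φ θ}
  = (-cos(2*θ)) - (0) + (0) - (-cos(θ)^2) = sin(θ)^2
R^φ_{φ φ φ} = 0 (a repeated index in an antisymmetric pair)
R_{φφ} = R^θ_{φ θ φ} + R^φ_{φ φ φ} = (sin(θ)^2) + (0) = sin(θ)^2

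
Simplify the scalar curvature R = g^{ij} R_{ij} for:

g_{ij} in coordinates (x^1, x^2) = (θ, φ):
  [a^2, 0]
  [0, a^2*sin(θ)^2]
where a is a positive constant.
Non-zero Christoffel symbols (Γ^k_{ij} = Γ^k_{ji}):
Γ^θ_{φ φ} = -sin(2*θ)/2
Γ^φ_{θ φ} = 1/tan(θ)
Ricci tensor (R_{ij} = R^k_{ikj}): R_{θθ} = 1, R_{θφ} = 0, R_{φφ} = sin(θ)^2
Inverse metric: g^{θθ} = 1/a^2, g^{φφ} = 1/(a^2*sin(θ)^2)
R = g^{ij} R_{ij} = (1/a^2)(1) + (1/(a^2*sin(θ)^2))(sin(θ)^2) = 2/a^2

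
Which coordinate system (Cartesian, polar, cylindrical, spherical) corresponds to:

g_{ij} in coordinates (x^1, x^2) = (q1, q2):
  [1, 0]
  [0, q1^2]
The line element ds^2 = dq1^2 + q1^2 dq2^2 is dr^2 + r^2 dθ^2 with q1 = r, q2 = θ.
polar coordinates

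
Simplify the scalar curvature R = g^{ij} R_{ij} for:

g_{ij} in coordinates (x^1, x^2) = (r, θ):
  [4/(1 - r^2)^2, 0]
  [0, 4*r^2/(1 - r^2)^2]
Non-zero Christoffel symbols (Γ^k_{ij} = Γ^k_{ji}):
Γ^r_{r r} = 2*r/(1 - r^2)
Γ^r_{θ θ} = (r^3 + r)/(r^2 - 1)
Γ^θ_{r θ} = (-r^2 - 1)/(r^3 - r)
Ricci tensor (R_{ij} = R^k_{ikj}): R_{rr} = -4/(r^2 - 1)^2, R_{rθ} = 0, R_{θθ} = -4*r^2/(r^2 - 1)^2
Inverse metric: g^{rr} = (1 - r^2)^2/4, g^{θθ} = (1 - r^2)^2/(4*r^2)
R = g^{ij} R_{ij} = ((1 - r^2)^2/4)(-4/(r^2 - 1)^2) + ((1 - r^2)^2/(4*r^2))(-4*r^2/(r^2 - 1)^2) = -2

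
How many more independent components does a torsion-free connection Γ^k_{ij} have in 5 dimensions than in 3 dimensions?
Independent components in n dimensions: n × n(n+1)/2 = n^2(n+1)/2.
5D: 5 × 15 = 75
3D: 3 × 6 = 18
Difference = 75 - 18 = 57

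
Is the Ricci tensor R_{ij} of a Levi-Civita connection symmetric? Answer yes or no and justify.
R_{ij} = R^k_{ikj}; the pair symmetry R_{kilj} = R_{ljki} gives R_{ij} = R_{ji}.
Yes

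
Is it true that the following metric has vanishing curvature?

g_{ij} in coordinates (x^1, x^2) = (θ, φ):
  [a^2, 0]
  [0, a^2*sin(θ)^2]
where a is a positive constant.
Non-zero Christoffel symbols:
Γ^θ_{φ φ} = -sin(2*θ)/2
Γ^φ_{θ φ} = 1/tan(θ)
Ricci tensor: R_{θθ} = 1, R_{θφ} = 0, R_{φφ} = sin(θ)^2
The Ricci tensor is non-zero, so the Riemann tensor is non-zero: not flat.
No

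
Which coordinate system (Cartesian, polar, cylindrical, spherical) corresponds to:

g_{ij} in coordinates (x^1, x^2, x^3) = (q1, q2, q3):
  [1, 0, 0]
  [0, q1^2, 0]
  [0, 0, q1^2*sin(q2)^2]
The line element ds^2 = dq1^2 + q1^2 dq2^2 + q1^2 sin(q2)^2 dq3^2 is dr^2 + r^2 dθ^2 + r^2 sin(θ)^2 dφ^2 with q1 = r, q2 = θ, q3 = φ.
spherical coordinates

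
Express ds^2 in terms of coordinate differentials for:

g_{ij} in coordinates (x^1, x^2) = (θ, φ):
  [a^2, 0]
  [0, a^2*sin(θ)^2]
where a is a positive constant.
ds^2 = g_{ij} dx^i dx^j; only the non-zero components contribute.
ds^2 = a^2 dθ^2 + a^2*sin(θ)^2 dφ^2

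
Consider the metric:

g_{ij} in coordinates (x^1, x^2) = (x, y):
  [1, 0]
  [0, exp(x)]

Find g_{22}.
With x^1 = x, x^2 = y, g_{22} = g_{yy} is the row-2, column-2 entry of the matrix.
g_{22} = exp(x)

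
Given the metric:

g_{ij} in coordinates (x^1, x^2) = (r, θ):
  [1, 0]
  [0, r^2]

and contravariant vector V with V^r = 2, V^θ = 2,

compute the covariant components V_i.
V_i = g_{ij} V^j:
V_r = (1)(2) + (0)(2) = 2
V_θ = (0)(2) + (r^2)(2) = 2*r^2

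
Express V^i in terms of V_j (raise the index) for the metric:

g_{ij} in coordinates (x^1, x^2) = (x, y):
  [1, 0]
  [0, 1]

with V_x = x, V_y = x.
Inverse metric (diagonal): g^{xx} = 1, g^{yy} = 1
V^i = g^{ij} V_j:
V^x = (1)(x) + (0)(x) = x
V^y = (0)(x) + (1)(x) = x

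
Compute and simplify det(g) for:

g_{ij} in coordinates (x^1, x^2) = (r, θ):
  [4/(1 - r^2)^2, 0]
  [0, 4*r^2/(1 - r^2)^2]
For a 2×2 metric: det(g) = g_{11}·g_{22} - g_{12}·g_{21}
= (4/(1 - r^2)^2)·(4*r^2/(1 - r^2)^2) - (0)·(0)
= 16*r^2/(1 - r^2)^4 - 0
det(g) = 16*r^2/(1 - r^2)^4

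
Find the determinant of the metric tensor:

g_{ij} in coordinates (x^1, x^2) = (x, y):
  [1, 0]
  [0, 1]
For a 2×2 metric: det(g) = g_{11}·g_{22} - g_{12}·g_{21}
= (1)·(1) - (0)·(0)
= 1 - 0
det(g) = 1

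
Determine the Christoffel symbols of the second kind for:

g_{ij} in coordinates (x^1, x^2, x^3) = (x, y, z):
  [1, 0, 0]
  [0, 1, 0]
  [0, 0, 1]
Using Γ^k_{ij} = (1/2) g^{km} (∂_i g_{mj} + ∂_j g_{mi} - ∂_m g_{ij}); the metric is diagonal, so only the m = k term contributes.
Every metric component is constant, so all ∂_m g_{ij} = 0 and every Christoffel symbol vanishes.
All Christoffel symbols are zero.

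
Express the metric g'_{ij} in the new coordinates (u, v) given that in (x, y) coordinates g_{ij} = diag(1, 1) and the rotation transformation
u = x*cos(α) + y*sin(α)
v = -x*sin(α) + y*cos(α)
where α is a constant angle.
Invert the transformation: x = u*cos(α) - v*sin(α), y = u*sin(α) + v*cos(α)
g'_{ij} = (∂x^k/∂x'^i)(∂x^l/∂x'^j) g_{kl}; with g_{kl} = δ_{kl} this is Σ_k (∂x^k/∂x'^i)(∂x^k/∂x'^j).
Jacobian: ∂x/∂u = cos(α), ∂x/∂v = -sin(α), ∂y/∂u = sin(α), ∂y/∂v = cos(α)
g'_{uu} = (cos(α))(cos(α)) + (sin(α))(sin(α)) = 1
g'_{uv} = (cos(α))(-sin(α)) + (sin(α))(cos(α)) = 0
g'_{vv} = (-sin(α))(-sin(α)) + (cos(α))(cos(α)) = 1
g'_{ij} = diag(1, 1)
The Euclidean metric is invariant under rotations.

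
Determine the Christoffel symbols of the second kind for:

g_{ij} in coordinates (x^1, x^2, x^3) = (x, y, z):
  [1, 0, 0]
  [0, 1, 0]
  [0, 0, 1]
Using Γ^k_{ij} = (1/2) g^{km} (∂_i g_{mj} + ∂_j g_{mi} - ∂_m g_{ij}); the metric is diagonal, so only the m = k term contributes.
Every metric component is constant, so all ∂_m g_{ij} = 0 and every Christoffel symbol vanishes.
All Christoffel symbols are zero.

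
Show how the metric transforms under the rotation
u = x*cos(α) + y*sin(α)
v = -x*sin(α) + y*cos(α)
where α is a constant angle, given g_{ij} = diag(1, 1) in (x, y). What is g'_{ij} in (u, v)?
Invert the transformation: x = u*cos(α) - v*sin(α), y = u*sin(α) + v*cos(α)
g'_{ij} = (∂x^k/∂x'^i)(∂x^l/∂x'^j) g_{kl}; with g_{kl} = δ_{kl} this is Σ_k (∂x^k/∂x'^i)(∂x^k/∂x'^j).
Jacobian: ∂x/∂u = cos(α), ∂x/∂v = -sin(α), ∂y/∂u = sin(α), ∂y/∂v = cos(α)
g'_{uu} = (cos(α))(cos(α)) + (sin(α))(sin(α)) = 1
g'_{uv} = (cos(α))(-sin(α)) + (sin(α))(cos(α)) = 0
g'_{vv} = (-sin(α))(-sin(α)) + (cos(α))(cos(α)) = 1
g'_{ij} = diag(1, 1)
The Euclidean metric is invariant under rotations.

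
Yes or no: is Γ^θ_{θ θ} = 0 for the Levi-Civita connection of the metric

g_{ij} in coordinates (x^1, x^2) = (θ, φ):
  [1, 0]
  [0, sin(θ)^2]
Γ^θ_{θ θ} = (1/2) g^{θθ} (∂_θ g_{θθ} + ∂_θ g_{θθ} - ∂_θ g_{θθ}) = (1/2)(1)((0) + (0) - (0)) = 0
This equals the proposed value 0.
Yes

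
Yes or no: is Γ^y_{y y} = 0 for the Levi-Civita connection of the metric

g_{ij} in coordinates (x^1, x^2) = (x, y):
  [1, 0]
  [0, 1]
Γ^y_{y y} = (1/2) g^{yy} (∂_y g_{yy} + ∂_y g_{yy} - ∂_y g_{yy}) = (1/2)(1)((0) + (0) - (0)) = 0
This equals the proposed value 0.
Yes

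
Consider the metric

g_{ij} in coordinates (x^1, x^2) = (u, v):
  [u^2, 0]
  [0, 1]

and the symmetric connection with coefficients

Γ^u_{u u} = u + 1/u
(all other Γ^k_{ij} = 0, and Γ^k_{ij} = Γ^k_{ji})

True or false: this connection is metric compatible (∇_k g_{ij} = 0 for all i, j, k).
Using ∇_k g_{ij} = ∂_k g_{ij} - Γ^m_{ki} g_{mj} - Γ^m_{kj} g_{im}:
∇_u g_{uu} = (2*u) - (u^3 + u) - (u^3 + u) = -2*u^3 ≠ 0
So the connection is not metric compatible (it is not the Levi-Civita connection).
False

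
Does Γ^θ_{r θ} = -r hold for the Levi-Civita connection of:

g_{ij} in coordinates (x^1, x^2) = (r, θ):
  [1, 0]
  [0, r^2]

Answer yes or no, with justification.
Γ^θ_{r θ} = (1/2) g^{θθ} (∂_r g_{θθ} + ∂_θ g_{θr} - ∂_θ g_{rθ}) = (1/2)(1/r^2)((2*r) + (0) - (0)) = 1/r
This differs from the proposed value -r.
No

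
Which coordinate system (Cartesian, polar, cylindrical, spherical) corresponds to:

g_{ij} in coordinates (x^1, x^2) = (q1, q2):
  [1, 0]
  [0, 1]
All components are constant and the metric is the identity, i.e. orthonormal rectilinear coordinates.
Cartesian (2D) coordinates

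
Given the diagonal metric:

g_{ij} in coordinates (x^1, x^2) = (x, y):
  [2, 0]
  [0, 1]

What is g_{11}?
With x^1 = x, x^2 = y, g_{11} = g_{xx} is the row-1, column-1 entry of the matrix.
g_{11} = 2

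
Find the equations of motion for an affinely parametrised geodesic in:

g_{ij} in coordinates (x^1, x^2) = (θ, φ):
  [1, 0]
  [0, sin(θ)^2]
Geodesic equation: d^2x^k/dλ^2 + Γ^k_{ij} (dx^i/dλ)(dx^j/dλ) = 0.
Non-zero Christoffel symbols:
Γ^θ_{φ φ} = -sin(2*θ)/2
Γ^φ_{θ φ} = 1/tan(θ)
Substituting (the symmetric pair Γ^k_{ij}, Γ^k_{ji} combines into a factor 2):
d^2θ/dλ^2 - (sin(2*θ)/2) (dφ/dλ)^2 = 0
d^2φ/dλ^2 + (2/tan(θ)) (dθ/dλ)(dφ/dλ) = 0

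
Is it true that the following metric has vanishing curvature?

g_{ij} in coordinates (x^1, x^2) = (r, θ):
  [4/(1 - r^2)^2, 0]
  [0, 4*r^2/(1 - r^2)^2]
Non-zero Christoffel symbols:
Γ^r_{r r} = 2*r/(1 - r^2)
Γ^r_{θ θ} = (r^3 + r)/(r^2 - 1)
Γ^θ_{r θ} = (-r^2 - 1)/(r^3 - r)
Ricci tensor: R_{rr} = -4/(r^2 - 1)^2, R_{rθ} = 0, R_{θθ} = -4*r^2/(r^2 - 1)^2
The Ricci tensor is non-zero, so the Riemann tensor is non-zero: not flat.
No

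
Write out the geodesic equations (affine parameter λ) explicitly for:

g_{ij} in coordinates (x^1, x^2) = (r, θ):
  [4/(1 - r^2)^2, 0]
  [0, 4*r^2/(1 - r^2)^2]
Geodesic equation: d^2x^k/dλ^2 + Γ^k_{ij} (dx^i/dλ)(dx^j/dλ) = 0.
Non-zero Christoffel symbols:
Γ^r_{r r} = 2*r/(1 - r^2)
Γ^r_{θ θ} = (r^3 + r)/(r^2 - 1)
Γ^θ_{r θ} = (-r^2 - 1)/(r^3 - r)
Substituting (the symmetric pair Γ^k_{ij}, Γ^k_{ji} combines into a factor 2):
d^2r/dλ^2 + (2*r/(1 - r^2)) (dr/dλ)^2 + ((r^3 + r)/(r^2 - 1)) (dθ/dλ)^2 = 0
d^2θ/dλ^2 + ((-2*r^2 - 2)/(r^3 - r)) (dr/dλ)(dθ/dλ) = 0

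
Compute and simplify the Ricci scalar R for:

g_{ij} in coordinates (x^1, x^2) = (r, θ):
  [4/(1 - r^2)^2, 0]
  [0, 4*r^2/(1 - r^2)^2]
Non-zero Christoffel symbols (Γ^k_{ij} = Γ^k_{ji}):
Γ^r_{r r} = 2*r/(1 - r^2)
Γ^r_{θ θ} = (r^3 + r)/(r^2 - 1)
Γ^θ_{r θ} = (-r^2 - 1)/(r^3 - r)
Ricci tensor (R_{ij} = R^k_{ikj}): R_{rr} = -4/(r^2 - 1)^2, R_{rθ} = 0, R_{θθ} = -4*r^2/(r^2 - 1)^2
Inverse metric: g^{rr} = (1 - r^2)^2/4, g^{θθ} = (1 - r^2)^2/(4*r^2)
R = g^{ij} R_{ij} = ((1 - r^2)^2/4)(-4/(r^2 - 1)^2) + ((1 - r^2)^2/(4*r^2))(-4*r^2/(r^2 - 1)^2) = -2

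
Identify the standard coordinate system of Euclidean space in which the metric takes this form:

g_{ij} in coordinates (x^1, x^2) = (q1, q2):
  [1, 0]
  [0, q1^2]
The line element ds^2 = dq1^2 + q1^2 dq2^2 is dr^2 + r^2 dθ^2 with q1 = r, q2 = θ.
polar coordinates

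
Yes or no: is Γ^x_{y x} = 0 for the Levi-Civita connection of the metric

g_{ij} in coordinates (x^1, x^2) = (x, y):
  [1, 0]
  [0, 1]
Γ^x_{y x} = (1/2) g^{xx} (∂_y g_{xx} + ∂_x g_{xy} - ∂_x g_{yx}) = (1/2)(1)((0) + (0) - (0)) = 0
This equals the proposed value 0.
Yes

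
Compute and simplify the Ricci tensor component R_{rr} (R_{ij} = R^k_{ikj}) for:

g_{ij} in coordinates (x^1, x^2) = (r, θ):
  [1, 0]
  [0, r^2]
Non-zero Christoffel symbols (Γ^k_{ij} = Γ^k_{ji}):
Γ^r_{θ θ} = -r
Γ^θ_{r θ} = 1/r
R^r_{r r r} = 0 (a repeated index in an antisymmetric pair)
R^θ_{r θ r} = ∂_θ Γ^θ_{r r} - ∂_r Γ^θ_{r θ} + Γ^θ_{θ m} Γ^m_{r r} - Γ^θ_{r m} Γ^m_{r θ}
  = (0) - (-1/r^2) + (0) - (1/r^2) = 0
R_{rr} = R^r_{r r r} + R^θ_{r θ r} = (0) + (0) = 0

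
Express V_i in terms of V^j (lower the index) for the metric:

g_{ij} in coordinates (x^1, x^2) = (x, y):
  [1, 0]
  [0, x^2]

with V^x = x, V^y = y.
V_i = g_{ij} V^j:
V_x = (1)(x) + (0)(y) = x
V_y = (0)(x) + (x^2)(y) = x^2*y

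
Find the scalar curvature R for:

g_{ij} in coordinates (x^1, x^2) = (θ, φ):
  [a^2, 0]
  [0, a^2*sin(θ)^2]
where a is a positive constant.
Non-zero Christoffel symbols (Γ^k_{ij} = Γ^k_{ji}):
Γ^θ_{φ φ} = -sin(2*θ)/2
Γ^φ_{θ φ} = 1/tan(θ)
Ricci tensor (R_{ij} = R^k_{ikj}): R_{θθ} = 1, R_{θφ} = 0, R_{φφ} = sin(θ)^2
Inverse metric: g^{θθ} = 1/a^2, g^{φφ} = 1/(a^2*sin(θ)^2)
R = g^{ij} R_{ij} = (1/a^2)(1) + (1/(a^2*sin(θ)^2))(sin(θ)^2) = 2/a^2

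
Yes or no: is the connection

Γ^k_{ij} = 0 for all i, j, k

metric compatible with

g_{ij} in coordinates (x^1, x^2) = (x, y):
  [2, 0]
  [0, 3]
Using ∇_k g_{ij} = ∂_k g_{ij} - Γ^m_{ki} g_{mj} - Γ^m_{kj} g_{im}:
e.g. ∇_x g_{yy} = (0) - (0) - (0) = 0
Every component ∇_k g_{ij} vanishes: the connection is metric compatible.
Yes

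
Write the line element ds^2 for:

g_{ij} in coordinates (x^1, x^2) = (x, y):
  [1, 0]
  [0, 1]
ds^2 = g_{ij} dx^i dx^j; only the non-zero components contribute.
ds^2 = dx^2 + dy^2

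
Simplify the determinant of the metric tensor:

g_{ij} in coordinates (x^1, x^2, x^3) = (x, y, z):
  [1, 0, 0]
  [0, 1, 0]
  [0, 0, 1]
Diagonal metric: det(g) = g_{11}·g_{22}·g_{33}
= (1)·(1)·(1)
det(g) = 1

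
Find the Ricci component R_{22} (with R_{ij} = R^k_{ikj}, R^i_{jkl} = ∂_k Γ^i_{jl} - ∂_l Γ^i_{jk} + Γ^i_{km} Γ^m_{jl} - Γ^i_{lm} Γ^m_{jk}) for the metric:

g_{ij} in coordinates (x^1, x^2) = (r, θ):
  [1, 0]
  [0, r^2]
Non-zero Christoffel symbols (Γ^k_{ij} = Γ^k_{ji}):
Γ^r_{θ θ} = -r
Γ^θ_{r θ} = 1/r
R^r_{θ r θ} = ∂_r Γ^r_{θ θ} - ∂_θ Γ^r_{θ r} + Γ^r_{r m} Γ^m_{θ θ} - Γ^r_{θ m} Γ^m_{θ r}
  = (-1) - (0) + (0) - (-1) = 0
R^θ_{θ θ θ} = 0 (a repeated index in an antisymmetric pair)
R_{θθ} = R^r_{θ r θ} + R^θ_{θ θ θ} = (0) + (0) = 0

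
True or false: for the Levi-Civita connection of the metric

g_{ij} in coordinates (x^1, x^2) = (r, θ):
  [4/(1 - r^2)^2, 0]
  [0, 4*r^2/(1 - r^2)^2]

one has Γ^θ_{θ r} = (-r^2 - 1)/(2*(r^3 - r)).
Γ^θ_{θ r} = (1/2) g^{θθ} (∂_θ g_{θr} + ∂_r g_{θθ} - ∂_θ g_{θr}) = (1/2)((1 - r^2)^2/(4*r^2))((0) + (-8*(r^3 + r)/(r^2 - 1)^3) - (0)) = (-r^2 - 1)/(r^3 - r)
This differs from the proposed value (-r^2 - 1)/(2*(r^3 - r)).
False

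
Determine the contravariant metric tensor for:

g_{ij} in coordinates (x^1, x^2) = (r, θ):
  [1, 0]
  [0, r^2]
The metric is diagonal, so g^{ij} is diagonal with entries 1/g_{ii}: diag(1, 1/(r^2)).
g^{ij}:
  [1, 0]
  [0, 1/r^2]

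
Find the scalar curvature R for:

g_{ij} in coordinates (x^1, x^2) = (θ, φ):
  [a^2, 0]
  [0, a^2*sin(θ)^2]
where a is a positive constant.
Non-zero Christoffel symbols (Γ^k_{ij} = Γ^k_{ji}):
Γ^θ_{φ φ} = -sin(2*θ)/2
Γ^φ_{θ φ} = 1/tan(θ)
Ricci tensor (R_{ij} = R^k_{ikj}): R_{θθ} = 1, R_{θφ} = 0, R_{φφ} = sin(θ)^2
Inverse metric: g^{θθ} = 1/a^2, g^{φφ} = 1/(a^2*sin(θ)^2)
R = g^{ij} R_{ij} = (1/a^2)(1) + (1/(a^2*sin(θ)^2))(sin(θ)^2) = 2/a^2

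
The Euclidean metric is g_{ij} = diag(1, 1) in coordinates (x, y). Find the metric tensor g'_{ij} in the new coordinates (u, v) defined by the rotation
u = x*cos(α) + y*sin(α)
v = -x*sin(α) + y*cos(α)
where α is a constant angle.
Invert the transformation: x = u*cos(α) - v*sin(α), y = u*sin(α) + v*cos(α)
g'_{ij} = (∂x^k/∂x'^i)(∂x^l/∂x'^j) g_{kl}; with g_{kl} = δ_{kl} this is Σ_k (∂x^k/∂x'^i)(∂x^k/∂x'^j).
Jacobian: ∂x/∂u = cos(α), ∂x/∂v = -sin(α), ∂y/∂u = sin(α), ∂y/∂v = cos(α)
g'_{uu} = (cos(α))(cos(α)) + (sin(α))(sin(α)) = 1
g'_{uv} = (cos(α))(-sin(α)) + (sin(α))(cos(α)) = 0
g'_{vv} = (-sin(α))(-sin(α)) + (cos(α))(cos(α)) = 1
g'_{ij} = diag(1, 1)
The Euclidean metric is invariant under rotations.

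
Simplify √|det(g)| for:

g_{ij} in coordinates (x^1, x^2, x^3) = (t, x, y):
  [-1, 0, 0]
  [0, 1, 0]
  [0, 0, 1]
det(g) = -1
√|det(g)| = 1
Volume element: dV = 1 dt dx dy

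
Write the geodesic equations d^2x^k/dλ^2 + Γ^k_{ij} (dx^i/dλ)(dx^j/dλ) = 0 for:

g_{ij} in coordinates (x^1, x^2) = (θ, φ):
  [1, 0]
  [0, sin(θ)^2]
Geodesic equation: d^2x^k/dλ^2 + Γ^k_{ij} (dx^i/dλ)(dx^j/dλ) = 0.
Non-zero Christoffel symbols:
Γ^θ_{φ φ} = -sin(2*θ)/2
Γ^φ_{θ φ} = 1/tan(θ)
Substituting (the symmetric pair Γ^k_{ij}, Γ^k_{ji} combines into a factor 2):
d^2θ/dλ^2 - (sin(2*θ)/2) (dφ/dλ)^2 = 0
d^2φ/dλ^2 + (2/tan(θ)) (dθ/dλ)(dφ/dλ) = 0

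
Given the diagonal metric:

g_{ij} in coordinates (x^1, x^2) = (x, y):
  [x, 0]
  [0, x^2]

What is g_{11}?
With x^1 = x, x^2 = y, g_{11} = g_{xx} is the row-1, column-1 entry of the matrix.
g_{11} = x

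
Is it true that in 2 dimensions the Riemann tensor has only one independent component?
The number of independent components is n^2(n^2-1)/12 = 4·3/12 = 1 for n = 2 (e.g. R_{1212}).
Yes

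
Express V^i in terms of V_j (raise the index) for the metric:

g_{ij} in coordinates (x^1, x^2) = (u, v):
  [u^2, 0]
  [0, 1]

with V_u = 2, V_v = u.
Inverse metric (diagonal): g^{uu} = 1/u^2, g^{vv} = 1
V^i = g^{ij} V_j:
V^u = (1/u^2)(2) + (0)(u) = 2/u^2
V^v = (0)(2) + (1)(u) = u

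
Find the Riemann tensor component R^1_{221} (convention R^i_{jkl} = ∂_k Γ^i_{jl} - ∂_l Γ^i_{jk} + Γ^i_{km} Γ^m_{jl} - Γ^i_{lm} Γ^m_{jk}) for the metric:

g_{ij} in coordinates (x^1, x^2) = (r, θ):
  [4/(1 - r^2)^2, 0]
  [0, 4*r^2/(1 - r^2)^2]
Non-zero Christoffel symbols (Γ^k_{ij} = Γ^k_{ji}):
Γ^r_{r r} = 2*r/(1 - r^2)
Γ^r_{θ θ} = (r^3 + r)/(r^2 - 1)
Γ^θ_{r θ} = (-r^2 - 1)/(r^3 - r)
R^r_{θ θ r} = ∂_θ Γ^r_{θ r} - ∂_r Γ^r_{θ θ} + Γ^r_{θ m} Γ^m_{θ r} - Γ^r_{r m} Γ^m_{θ θ}
  = (0) - ((r^4 - 4*r^2 - 1)/(r^2 - 1)^2) + (-(r^2 + 1)^2/(r^2 - 1)^2) - (-2*r^2*(r^2 + 1)/(r^2 - 1)^2) = 4*r^2/(r^2 - 1)^2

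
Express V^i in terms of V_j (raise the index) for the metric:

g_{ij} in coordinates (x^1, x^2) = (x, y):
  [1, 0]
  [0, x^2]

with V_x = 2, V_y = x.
Inverse metric (diagonal): g^{xx} = 1, g^{yy} = 1/x^2
V^i = g^{ij} V_j:
V^x = (1)(2) + (0)(x) = 2
V^y = (0)(2) + (1/x^2)(x) = 1/x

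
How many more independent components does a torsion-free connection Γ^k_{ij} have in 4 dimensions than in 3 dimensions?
Independent components in n dimensions: n × n(n+1)/2 = n^2(n+1)/2.
4D: 4 × 10 = 40
3D: 3 × 6 = 18
Difference = 40 - 18 = 22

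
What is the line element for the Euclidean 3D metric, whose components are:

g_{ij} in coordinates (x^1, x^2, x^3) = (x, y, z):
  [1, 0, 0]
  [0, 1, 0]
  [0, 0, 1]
ds^2 = g_{ij} dx^i dx^j; only the non-zero components contribute.
ds^2 = dx^2 + dy^2 + dz^2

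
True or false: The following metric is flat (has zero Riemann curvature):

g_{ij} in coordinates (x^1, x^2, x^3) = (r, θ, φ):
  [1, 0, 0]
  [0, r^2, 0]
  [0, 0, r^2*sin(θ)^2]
Non-zero Christoffel symbols:
Γ^r_{θ θ} = -r
Γ^r_{φ φ} = -r*sin(θ)^2
Γ^θ_{r θ} = 1/r
Γ^θ_{φ φ} = -sin(2*θ)/2
Γ^φ_{r φ} = 1/r
Γ^φ_{θ φ} = 1/tan(θ)
Ricci tensor: R_{rr} = 0, R_{rθ} = 0, R_{rφ} = 0, R_{θθ} = 0, R_{θφ} = 0, R_{φφ} = 0
All R_{ij} vanish; in 3 dimensions the Riemann tensor is fully determined by the Ricci tensor, so R^i_{jkl} = 0: the metric is flat (curvilinear coordinates on flat space).
True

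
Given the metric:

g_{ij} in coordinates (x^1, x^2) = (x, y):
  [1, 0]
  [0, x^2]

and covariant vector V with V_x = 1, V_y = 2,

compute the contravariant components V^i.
Inverse metric (diagonal): g^{xx} = 1, g^{yy} = 1/x^2
V^i = g^{ij} V_j:
V^x = (1)(1) + (0)(2) = 1
V^y = (0)(1) + (1/x^2)(2) = 2/x^2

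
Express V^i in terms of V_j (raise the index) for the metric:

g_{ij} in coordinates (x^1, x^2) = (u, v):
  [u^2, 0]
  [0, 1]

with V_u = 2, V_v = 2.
Inverse metric (diagonal): g^{uu} = 1/u^2, g^{vv} = 1
V^i = g^{ij} V_j:
V^u = (1/u^2)(2) + (0)(2) = 2/u^2
V^v = (0)(2) + (1)(2) = 2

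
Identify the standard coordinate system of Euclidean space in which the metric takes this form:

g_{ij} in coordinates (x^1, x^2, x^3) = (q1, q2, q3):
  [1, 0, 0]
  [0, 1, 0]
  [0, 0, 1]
All components are constant and the metric is the identity, i.e. orthonormal rectilinear coordinates.
Cartesian (3D) coordinates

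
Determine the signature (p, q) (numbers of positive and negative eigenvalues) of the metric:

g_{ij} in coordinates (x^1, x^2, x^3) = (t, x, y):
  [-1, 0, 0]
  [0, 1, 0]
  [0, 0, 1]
The metric is diagonal, so its eigenvalues are the diagonal entries: -1, 1, 1 (at a generic point, where coordinate-dependent entries are positive).
2 positive, 1 negative.
(2, 1) - Lorentzian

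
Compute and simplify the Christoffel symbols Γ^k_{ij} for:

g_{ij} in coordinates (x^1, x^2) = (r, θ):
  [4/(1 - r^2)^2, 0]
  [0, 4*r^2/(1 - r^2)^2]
Using Γ^k_{ij} = (1/2) g^{km} (∂_i g_{mj} + ∂_j g_{mi} - ∂_m g_{ij}); the metric is diagonal, so only the m = k term contributes.
Non-zero symbols (using the symmetry Γ^k_{ij} = Γ^k_{ji}):
Γ^r_{r r} = (1/2) g^{rr} (∂_r g_{rr} + ∂_r g_{rr} - ∂_r g_{rr}) = (1/2)((1 - r^2)^2/4)((16*r/(1 - r^2)^3) + (16*r/(1 - r^2)^3) - (16*r/(1 - r^2)^3)) = 2*r/(1 - r^2)
Γ^r_{θ θ} = (1/2) g^{rr} (∂_θ g_{rθ} + ∂_θ g_{rθ} - ∂_r g_{θθ}) = (1/2)((1 - r^2)^2/4)((0) + (0) - (-8*(r^3 + r)/(r^2 - 1)^3)) = (r^3 + r)/(r^2 - 1)
Γ^θ_{r θ} = (1/2) g^{θθ} (∂_r g_{θθ} + ∂_θ g_{θr} - ∂_θ g_{rθ}) = (1/2)((1 - r^2)^2/(4*r^2))((-8*(r^3 + r)/(r^2 - 1)^3) + (0) - (0)) = (-r^2 - 1)/(r^3 - r)
All other Christoffel symbols are zero.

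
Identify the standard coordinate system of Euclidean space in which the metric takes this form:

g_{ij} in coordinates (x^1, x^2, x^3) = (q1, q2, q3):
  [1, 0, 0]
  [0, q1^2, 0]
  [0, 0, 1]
The line element ds^2 = dq1^2 + q1^2 dq2^2 + dq3^2 is dr^2 + r^2 dθ^2 + dz^2 with q1 = r, q2 = θ, q3 = z.
cylindrical coordinates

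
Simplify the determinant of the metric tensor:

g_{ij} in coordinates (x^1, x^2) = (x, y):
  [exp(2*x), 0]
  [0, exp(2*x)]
For a 2×2 metric: det(g) = g_{11}·g_{22} - g_{12}·g_{21}
= (exp(2*x))·(exp(2*x)) - (0)·(0)
= exp(4*x) - 0
det(g) = exp(4*x)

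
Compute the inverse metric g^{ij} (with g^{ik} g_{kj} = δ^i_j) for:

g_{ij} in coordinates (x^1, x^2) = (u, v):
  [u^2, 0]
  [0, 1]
The metric is diagonal, so g^{ij} is diagonal with entries 1/g_{ii}: diag(1/(u^2), 1).
g^{ij}:
  [1/u^2, 0]
  [0, 1]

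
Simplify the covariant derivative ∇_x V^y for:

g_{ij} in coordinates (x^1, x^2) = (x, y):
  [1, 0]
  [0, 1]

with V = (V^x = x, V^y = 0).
All Christoffel symbols are zero.
∇_x V^y = ∂_x V^y + Γ^y_{x j} V^j
  = (0) + (0)(x) + (0)(0)
  = 0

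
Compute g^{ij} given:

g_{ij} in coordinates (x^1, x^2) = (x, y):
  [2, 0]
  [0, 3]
The metric is diagonal, so g^{ij} is diagonal with entries 1/g_{ii}: diag(1/2, 1/3).
g^{ij}:
  [1/2, 0]
  [0, 1/3]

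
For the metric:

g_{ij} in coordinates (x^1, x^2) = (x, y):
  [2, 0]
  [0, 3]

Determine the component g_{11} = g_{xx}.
With x^1 = x, x^2 = y, g_{11} = g_{xx} is the row-1, column-1 entry of the matrix.
g_{11} = 2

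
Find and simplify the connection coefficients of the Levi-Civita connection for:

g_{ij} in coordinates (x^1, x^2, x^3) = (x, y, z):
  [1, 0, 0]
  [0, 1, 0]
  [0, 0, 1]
Using Γ^k_{ij} = (1/2) g^{km} (∂_i g_{mj} + ∂_j g_{mi} - ∂_m g_{ij}); the metric is diagonal, so only the m = k term contributes.
Every metric component is constant, so all ∂_m g_{ij} = 0 and every Christoffel symbol vanishes.
All Christoffel symbols are zero.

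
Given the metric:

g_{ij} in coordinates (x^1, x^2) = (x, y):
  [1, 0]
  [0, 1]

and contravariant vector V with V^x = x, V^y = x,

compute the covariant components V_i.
V_i = g_{ij} V^j:
V_x = (1)(x) + (0)(x) = x
V_y = (0)(x) + (1)(x) = x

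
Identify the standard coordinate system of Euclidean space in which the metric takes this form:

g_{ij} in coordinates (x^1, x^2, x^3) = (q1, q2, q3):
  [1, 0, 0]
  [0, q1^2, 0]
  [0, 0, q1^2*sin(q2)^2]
The line element ds^2 = dq1^2 + q1^2 dq2^2 + q1^2 sin(q2)^2 dq3^2 is dr^2 + r^2 dθ^2 + r^2 sin(θ)^2 dφ^2 with q1 = r, q2 = θ, q3 = φ.
spherical coordinates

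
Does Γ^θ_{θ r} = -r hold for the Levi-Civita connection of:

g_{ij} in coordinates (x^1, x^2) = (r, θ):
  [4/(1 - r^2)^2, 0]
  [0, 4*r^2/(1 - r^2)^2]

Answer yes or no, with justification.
Γ^θ_{θ r} = (1/2) g^{θθ} (∂_θ g_{θr} + ∂_r g_{θθ} - ∂_θ g_{θr}) = (1/2)((1 - r^2)^2/(4*r^2))((0) + (-8*(r^3 + r)/(r^2 - 1)^3) - (0)) = (-r^2 - 1)/(r^3 - r)
This differs from the proposed value -r.
No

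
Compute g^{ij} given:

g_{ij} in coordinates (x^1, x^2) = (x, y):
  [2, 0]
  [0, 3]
The metric is diagonal, so g^{ij} is diagonal with entries 1/g_{ii}: diag(1/2, 1/3).
g^{ij}:
  [1/2, 0]
  [0, 1/3]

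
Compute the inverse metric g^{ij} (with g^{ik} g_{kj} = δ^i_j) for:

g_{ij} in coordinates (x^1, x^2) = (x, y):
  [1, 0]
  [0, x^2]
The metric is diagonal, so g^{ij} is diagonal with entries 1/g_{ii}: diag(1, 1/(x^2)).
g^{ij}:
  [1, 0]
  [0, 1/x^2]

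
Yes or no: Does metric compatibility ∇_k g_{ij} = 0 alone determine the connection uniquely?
One also needs vanishing torsion; metric compatibility plus torsion-freeness singles out the Levi-Civita connection.
No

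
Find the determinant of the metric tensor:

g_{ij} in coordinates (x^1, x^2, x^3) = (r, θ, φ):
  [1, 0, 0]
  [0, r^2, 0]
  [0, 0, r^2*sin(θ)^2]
Diagonal metric: det(g) = g_{11}·g_{22}·g_{33}
= (1)·(r^2)·(r^2*sin(θ)^2)
det(g) = r^4*sin(θ)^2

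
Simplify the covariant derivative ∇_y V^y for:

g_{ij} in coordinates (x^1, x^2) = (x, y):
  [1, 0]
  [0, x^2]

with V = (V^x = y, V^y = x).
Non-zero Christoffel symbols:
Γ^x_{y y} = -x
Γ^y_{x y} = 1/x
∇_y V^y = ∂_y V^y + Γ^y_{y j} V^j
  = (0) + (1/x)(y) + (0)(x)
  = y/x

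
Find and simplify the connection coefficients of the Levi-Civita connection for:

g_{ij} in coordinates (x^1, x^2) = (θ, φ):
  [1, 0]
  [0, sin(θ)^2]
Using Γ^k_{ij} = (1/2) g^{km} (∂_i g_{mj} + ∂_j g_{mi} - ∂_m g_{ij}); the metric is diagonal, so only the m = k term contributes.
Non-zero symbols (using the symmetry Γ^k_{ij} = Γ^k_{ji}):
Γ^θ_{φ φ} = (1/2) g^{θθ} (∂_φ g_{θφ} + ∂_φ g_{θφ} - ∂_θ g_{φφ}) = (1/2)(1)((0) + (0) - (sin(2*θ))) = -sin(2*θ)/2
Γ^φ_{θ φ} = (1/2) g^{φφ} (∂_θ g_{φφ} + ∂_φ g_{φθ} - ∂_φ g_{θφ}) = (1/2)(1/sin(θ)^2)((sin(2*θ)) + (0) - (0)) = 1/tan(θ)
All other Christoffel symbols are zero.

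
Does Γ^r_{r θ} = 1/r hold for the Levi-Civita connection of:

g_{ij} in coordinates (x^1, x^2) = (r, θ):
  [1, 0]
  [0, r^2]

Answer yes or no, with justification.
Γ^r_{r θ} = (1/2) g^{rr} (∂_r g_{rθ} + ∂_θ g_{rr} - ∂_r g_{rθ}) = (1/2)(1)((0) + (0) - (0)) = 0
This differs from the proposed value 1/r.
No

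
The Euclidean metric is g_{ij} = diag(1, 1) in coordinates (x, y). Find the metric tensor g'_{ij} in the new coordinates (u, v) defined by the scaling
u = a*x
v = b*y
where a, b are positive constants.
Invert the transformation: x = u/a, y = v/b
g'_{ij} = (∂x^k/∂x'^i)(∂x^l/∂x'^j) g_{kl}; with g_{kl} = δ_{kl} this is Σ_k (∂x^k/∂x'^i)(∂x^k/∂x'^j).
Jacobian: ∂x/∂u = 1/a, ∂x/∂v = 0, ∂y/∂u = 0, ∂y/∂v = 1/b
g'_{uu} = (1/a)(1/a) + (0)(0) = 1/a^2
g'_{uv} = (1/a)(0) + (0)(1/b) = 0
g'_{vv} = (0)(0) + (1/b)(1/b) = 1/b^2
g'_{ij} = diag(1/a^2, 1/b^2)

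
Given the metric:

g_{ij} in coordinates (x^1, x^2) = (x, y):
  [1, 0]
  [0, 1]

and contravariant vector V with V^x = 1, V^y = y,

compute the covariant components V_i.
V_i = g_{ij} V^j:
V_x = (1)(1) + (0)(y) = 1
V_y = (0)(1) + (1)(y) = y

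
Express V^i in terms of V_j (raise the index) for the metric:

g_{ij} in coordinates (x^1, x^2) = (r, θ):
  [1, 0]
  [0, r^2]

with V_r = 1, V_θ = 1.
Inverse metric (diagonal): g^{rr} = 1, g^{θθ} = 1/r^2
V^i = g^{ij} V_j:
V^r = (1)(1) + (0)(1) = 1
V^θ = (0)(1) + (1/r^2)(1) = 1/r^2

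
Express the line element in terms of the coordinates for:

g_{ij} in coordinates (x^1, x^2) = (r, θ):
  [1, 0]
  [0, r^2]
ds^2 = g_{ij} dx^i dx^j; only the non-zero components contribute.
ds^2 = dr^2 + r^2 dθ^2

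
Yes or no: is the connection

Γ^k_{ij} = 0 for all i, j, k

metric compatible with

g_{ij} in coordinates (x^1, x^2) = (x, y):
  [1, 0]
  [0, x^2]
Using ∇_k g_{ij} = ∂_k g_{ij} - Γ^m_{ki} g_{mj} - Γ^m_{kj} g_{im}:
∇_x g_{yy} = (2*x) - (0) - (0) = 2*x ≠ 0
So the connection is not metric compatible (it is not the Levi-Civita connection).
No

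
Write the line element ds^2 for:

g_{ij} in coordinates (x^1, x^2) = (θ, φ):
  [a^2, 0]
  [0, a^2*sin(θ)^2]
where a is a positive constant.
ds^2 = g_{ij} dx^i dx^j; only the non-zero components contribute.
ds^2 = a^2 dθ^2 + a^2*sin(θ)^2 dφ^2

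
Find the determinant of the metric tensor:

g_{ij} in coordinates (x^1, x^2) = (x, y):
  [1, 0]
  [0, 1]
For a 2×2 metric: det(g) = g_{11}·g_{22} - g_{12}·g_{21}
= (1)·(1) - (0)·(0)
= 1 - 0
det(g) = 1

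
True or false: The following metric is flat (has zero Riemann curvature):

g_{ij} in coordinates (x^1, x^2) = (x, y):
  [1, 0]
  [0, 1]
All metric components are constant, so every Christoffel symbol vanishes and R^i_{jkl} = 0.
True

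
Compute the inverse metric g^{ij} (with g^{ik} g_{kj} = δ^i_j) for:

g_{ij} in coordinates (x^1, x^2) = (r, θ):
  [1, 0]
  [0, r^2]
The metric is diagonal, so g^{ij} is diagonal with entries 1/g_{ii}: diag(1, 1/(r^2)).
g^{ij}:
  [1, 0]
  [0, 1/r^2]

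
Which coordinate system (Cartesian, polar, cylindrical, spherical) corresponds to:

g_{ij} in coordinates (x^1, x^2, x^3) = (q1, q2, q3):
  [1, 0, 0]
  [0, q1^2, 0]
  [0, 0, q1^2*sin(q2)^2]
The line element ds^2 = dq1^2 + q1^2 dq2^2 + q1^2 sin(q2)^2 dq3^2 is dr^2 + r^2 dθ^2 + r^2 sin(θ)^2 dφ^2 with q1 = r, q2 = θ, q3 = φ.
spherical coordinates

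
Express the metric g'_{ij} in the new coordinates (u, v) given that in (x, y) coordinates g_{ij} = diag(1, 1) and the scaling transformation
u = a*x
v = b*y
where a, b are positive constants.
Invert the transformation: x = u/a, y = v/b
g'_{ij} = (∂x^k/∂x'^i)(∂x^l/∂x'^j) g_{kl}; with g_{kl} = δ_{kl} this is Σ_k (∂x^k/∂x'^i)(∂x^k/∂x'^j).
Jacobian: ∂x/∂u = 1/a, ∂x/∂v = 0, ∂y/∂u = 0, ∂y/∂v = 1/b
g'_{uu} = (1/a)(1/a) + (0)(0) = 1/a^2
g'_{uv} = (1/a)(0) + (0)(1/b) = 0
g'_{vv} = (0)(0) + (1/b)(1/b) = 1/b^2
g'_{ij} = diag(1/a^2, 1/b^2)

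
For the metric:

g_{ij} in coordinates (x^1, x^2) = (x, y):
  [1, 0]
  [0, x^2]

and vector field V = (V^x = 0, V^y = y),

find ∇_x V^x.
Non-zero Christoffel symbols:
Γ^x_{y y} = -x
Γ^y_{x y} = 1/x
∇_x V^x = ∂_x V^x + Γ^x_{x j} V^j
  = (0) + (0)(0) + (0)(y)
  = 0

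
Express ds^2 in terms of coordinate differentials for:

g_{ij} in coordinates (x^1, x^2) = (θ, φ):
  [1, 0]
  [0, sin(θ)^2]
ds^2 = g_{ij} dx^i dx^j; only the non-zero components contribute.
ds^2 = dθ^2 + sin(θ)^2 dφ^2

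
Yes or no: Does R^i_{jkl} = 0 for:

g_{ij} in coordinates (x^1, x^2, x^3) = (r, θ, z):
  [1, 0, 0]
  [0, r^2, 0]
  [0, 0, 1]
Non-zero Christoffel symbols:
Γ^r_{θ θ} = -r
Γ^θ_{r θ} = 1/r
Ricci tensor: R_{rr} = 0, R_{rθ} = 0, R_{rz} = 0, R_{θθ} = 0, R_{θz} = 0, R_{zz} = 0
All R_{ij} vanish; in 3 dimensions the Riemann tensor is fully determined by the Ricci tensor, so R^i_{jkl} = 0: the metric is flat (curvilinear coordinates on flat space).
Yes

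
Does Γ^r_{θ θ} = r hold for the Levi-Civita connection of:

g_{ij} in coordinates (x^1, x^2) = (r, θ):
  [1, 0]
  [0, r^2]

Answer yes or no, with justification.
Γ^r_{θ θ} = (1/2) g^{rr} (∂_θ g_{rθ} + ∂_θ g_{rθ} - ∂_r g_{θθ}) = (1/2)(1)((0) + (0) - (2*r)) = -r
This differs from the proposed value r.
No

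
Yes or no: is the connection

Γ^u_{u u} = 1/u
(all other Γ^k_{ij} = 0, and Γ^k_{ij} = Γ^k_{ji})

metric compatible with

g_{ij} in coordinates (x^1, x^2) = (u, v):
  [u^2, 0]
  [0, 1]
Using ∇_k g_{ij} = ∂_k g_{ij} - Γ^m_{ki} g_{mj} - Γ^m_{kj} g_{im}:
e.g. ∇_u g_{uu} = (2*u) - (u) - (u) = 0
Every component ∇_k g_{ij} vanishes: the connection is metric compatible.
Yes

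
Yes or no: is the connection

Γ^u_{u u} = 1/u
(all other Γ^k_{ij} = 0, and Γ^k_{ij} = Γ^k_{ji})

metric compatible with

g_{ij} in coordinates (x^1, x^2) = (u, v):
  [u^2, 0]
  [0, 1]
Using ∇_k g_{ij} = ∂_k g_{ij} - Γ^m_{ki} g_{mj} - Γ^m_{kj} g_{im}:
e.g. ∇_u g_{uu} = (2*u) - (u) - (u) = 0
Every component ∇_k g_{ij} vanishes: the connection is metric compatible.
Yes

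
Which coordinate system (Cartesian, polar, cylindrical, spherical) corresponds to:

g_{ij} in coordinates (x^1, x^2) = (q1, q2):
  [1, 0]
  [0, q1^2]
The line element ds^2 = dq1^2 + q1^2 dq2^2 is dr^2 + r^2 dθ^2 with q1 = r, q2 = θ.
polar coordinates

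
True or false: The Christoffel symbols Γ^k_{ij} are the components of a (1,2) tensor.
Under a change of coordinates Γ picks up an inhomogeneous term ∂²x/∂x'∂x'; e.g. Γ = 0 in Cartesian coordinates but Γ^r_{θθ} = -r in polar coordinates on the same flat plane.
False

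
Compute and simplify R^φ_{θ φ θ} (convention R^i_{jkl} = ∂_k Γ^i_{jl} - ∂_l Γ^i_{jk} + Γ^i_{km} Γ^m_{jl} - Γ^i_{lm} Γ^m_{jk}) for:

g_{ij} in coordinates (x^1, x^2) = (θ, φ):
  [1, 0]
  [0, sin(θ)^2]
Non-zero Christoffel symbols (Γ^k_{ij} = Γ^k_{ji}):
Γ^θ_{φ φ} = -sin(2*θ)/2
Γ^φ_{θ φ} = 1/tan(θ)
R^φ_{θ φ θ} = ∂_φ Γ^φ_{θ θ} - ∂_θ Γ^φ_{θ φ} + Γ^φ_{φ m} Γ^m_{θ θ} - Γ^φ_{θ m} Γ^m_{θ φ}
  = (0) - (-1/sin(θ)^2) + (0) - (1/tan(θ)^2) = 1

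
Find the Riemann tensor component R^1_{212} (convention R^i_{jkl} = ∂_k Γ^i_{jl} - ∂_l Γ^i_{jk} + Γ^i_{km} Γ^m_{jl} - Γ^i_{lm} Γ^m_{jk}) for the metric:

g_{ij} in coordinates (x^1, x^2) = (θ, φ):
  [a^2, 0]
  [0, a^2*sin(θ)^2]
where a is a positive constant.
Non-zero Christoffel symbols (Γ^k_{ij} = Γ^k_{ji}):
Γ^θ_{φ φ} = -sin(2*θ)/2
Γ^φ_{θ φ} = 1/tan(θ)
R^θ_{φ θ φ} = ∂_θ Γ^θ_{φ φ} - ∂_φ Γ^θ_{φ θ} + Γ^θ_{θ m} Γ^m_{φ φ} - Γ^θ_{φ m} Γ^m_{φ θ}
  = (-cos(2*θ)) - (0) + (0) - (-cos(θ)^2) = sin(θ)^2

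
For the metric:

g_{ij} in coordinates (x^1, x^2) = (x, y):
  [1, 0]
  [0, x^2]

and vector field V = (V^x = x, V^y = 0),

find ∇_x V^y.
Non-zero Christoffel symbols:
Γ^x_{y y} = -x
Γ^y_{x y} = 1/x
∇_x V^y = ∂_x V^y + Γ^y_{x j} V^j
  = (0) + (0)(x) + (1/x)(0)
  = 0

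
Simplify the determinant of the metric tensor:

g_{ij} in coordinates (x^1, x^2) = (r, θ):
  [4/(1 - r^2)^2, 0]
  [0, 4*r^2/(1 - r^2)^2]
For a 2×2 metric: det(g) = g_{11}·g_{22} - g_{12}·g_{21}
= (4/(1 - r^2)^2)·(4*r^2/(1 - r^2)^2) - (0)·(0)
= 16*r^2/(1 - r^2)^4 - 0
det(g) = 16*r^2/(1 - r^2)^4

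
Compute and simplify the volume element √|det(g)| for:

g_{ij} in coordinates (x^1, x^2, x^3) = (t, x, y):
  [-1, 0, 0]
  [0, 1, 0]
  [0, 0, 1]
det(g) = -1
√|det(g)| = 1
Volume element: dV = 1 dt dx dy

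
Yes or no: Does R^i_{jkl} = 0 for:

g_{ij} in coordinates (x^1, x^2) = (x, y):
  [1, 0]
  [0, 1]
All metric components are constant, so every Christoffel symbol vanishes and R^i_{jkl} = 0.
Yes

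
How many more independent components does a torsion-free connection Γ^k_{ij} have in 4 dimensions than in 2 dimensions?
Independent components in n dimensions: n × n(n+1)/2 = n^2(n+1)/2.
4D: 4 × 10 = 40
2D: 2 × 3 = 6
Difference = 40 - 6 = 34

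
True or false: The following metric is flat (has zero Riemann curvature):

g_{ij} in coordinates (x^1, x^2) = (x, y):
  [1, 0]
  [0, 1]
All metric components are constant, so every Christoffel symbol vanishes and R^i_{jkl} = 0.
True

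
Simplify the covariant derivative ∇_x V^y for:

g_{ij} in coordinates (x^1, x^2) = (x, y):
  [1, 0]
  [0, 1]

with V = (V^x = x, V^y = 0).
All Christoffel symbols are zero.
∇_x V^y = ∂_x V^y + Γ^y_{x j} V^j
  = (0) + (0)(x) + (0)(0)
  = 0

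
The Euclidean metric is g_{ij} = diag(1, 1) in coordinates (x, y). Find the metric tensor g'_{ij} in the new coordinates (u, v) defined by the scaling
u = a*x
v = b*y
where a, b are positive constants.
Invert the transformation: x = u/a, y = v/b
g'_{ij} = (∂x^k/∂x'^i)(∂x^l/∂x'^j) g_{kl}; with g_{kl} = δ_{kl} this is Σ_k (∂x^k/∂x'^i)(∂x^k/∂x'^j).
Jacobian: ∂x/∂u = 1/a, ∂x/∂v = 0, ∂y/∂u = 0, ∂y/∂v = 1/b
g'_{uu} = (1/a)(1/a) + (0)(0) = 1/a^2
g'_{uv} = (1/a)(0) + (0)(1/b) = 0
g'_{vv} = (0)(0) + (1/b)(1/b) = 1/b^2
g'_{ij} = diag(1/a^2, 1/b^2)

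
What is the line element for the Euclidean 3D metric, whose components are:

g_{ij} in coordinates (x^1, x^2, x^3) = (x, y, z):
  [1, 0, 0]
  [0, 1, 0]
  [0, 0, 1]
ds^2 = g_{ij} dx^i dx^j; only the non-zero components contribute.
ds^2 = dx^2 + dy^2 + dz^2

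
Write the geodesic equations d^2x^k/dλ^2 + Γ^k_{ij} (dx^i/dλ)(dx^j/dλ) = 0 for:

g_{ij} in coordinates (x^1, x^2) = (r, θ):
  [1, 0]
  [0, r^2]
Geodesic equation: d^2x^k/dλ^2 + Γ^k_{ij} (dx^i/dλ)(dx^j/dλ) = 0.
Non-zero Christoffel symbols:
Γ^r_{θ θ} = -r
Γ^θ_{r θ} = 1/r
Substituting (the symmetric pair Γ^k_{ij}, Γ^k_{ji} combines into a factor 2):
d^2r/dλ^2 - r (dθ/dλ)^2 = 0
d^2θ/dλ^2 + (2/r) (dr/dλ)(dθ/dλ) = 0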